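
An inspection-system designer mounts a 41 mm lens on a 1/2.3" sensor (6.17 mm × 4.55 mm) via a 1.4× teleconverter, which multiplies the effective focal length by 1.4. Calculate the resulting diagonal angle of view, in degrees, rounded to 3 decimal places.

Effective focal length f = 41 × 1.4 = 57.4 mm.
Sensor diagonal = √(6.17² + 4.55²) = √58.7714 ≈ 7.6663 mm.
α = 2·arctan(7.666 / (2 × 57.4)) = 2·arctan(0.06678) ≈ 7.6410°.

7.641°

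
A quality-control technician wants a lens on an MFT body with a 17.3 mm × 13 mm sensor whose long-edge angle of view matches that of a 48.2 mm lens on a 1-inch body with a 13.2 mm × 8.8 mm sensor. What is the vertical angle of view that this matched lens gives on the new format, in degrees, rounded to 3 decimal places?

11.750°

Equal long-edge AOV ⇒ f₂ = f₁ · 17.3/13.2 = 48.2 × 1.31061 ≈ 63.1712 mm.
Vertical AOV on the new format = 2·arctan(13 / (2 × 63.1712)) = 2·arctan(0.10289) ≈ 11.7495°.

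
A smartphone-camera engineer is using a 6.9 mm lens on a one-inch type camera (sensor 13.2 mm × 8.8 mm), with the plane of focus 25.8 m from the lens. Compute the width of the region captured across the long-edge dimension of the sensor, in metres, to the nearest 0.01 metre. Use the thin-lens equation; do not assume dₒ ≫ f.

dₒ: 25.8 m = 25800 mm.
Similar triangles through the lens centre give W/dₒ = w/dᵢ; with 1/f = 1/dₒ + 1/dᵢ this gives W = w·(dₒ − f)/f.
W = 13.2 mm × (25800 − 6.9) / 6.9 = 13.2 × 3738.1304 ≈ 49343.322 mm = 49.3433 m.

49.34 m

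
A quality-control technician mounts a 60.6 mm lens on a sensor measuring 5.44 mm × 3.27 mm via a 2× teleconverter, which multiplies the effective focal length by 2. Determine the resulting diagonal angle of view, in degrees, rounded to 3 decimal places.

Effective focal length f = 60.6 × 2 = 121.2 mm.
Sensor diagonal = √(5.44² + 3.27²) = √40.2865 ≈ 6.3472 mm.
α = 2·arctan(6.347 / (2 × 121.2)) = 2·arctan(0.02618) ≈ 2.9999°.

3.000°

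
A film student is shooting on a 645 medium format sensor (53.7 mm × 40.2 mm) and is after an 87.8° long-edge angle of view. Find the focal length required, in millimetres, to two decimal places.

27.90 mm

From α = 2·arctan(w/2f) we get f = w / (2·tan(α/2)).
With w = 53.7 mm and α/2 = 43.9°, tan(α/2) ≈ 0.96232, so f ≈ 53.7 / 1.92464 ≈ 27.9013 mm.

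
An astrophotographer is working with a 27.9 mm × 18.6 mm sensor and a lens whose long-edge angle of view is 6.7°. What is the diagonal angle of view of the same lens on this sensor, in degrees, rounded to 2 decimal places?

8.05°

From the long-edge AOV: f = 27.9 / (2·tan(3.35°)) = 27.9 / 0.11707 ≈ 238.3179 mm.
Sensor diagonal = √(27.9² + 18.6²) = √1124.3700 ≈ 33.5316 mm.
Diagonal AOV = 2·arctan(33.5316 / (2 × 238.3179)) = 2·arctan(0.07035) ≈ 8.0483°.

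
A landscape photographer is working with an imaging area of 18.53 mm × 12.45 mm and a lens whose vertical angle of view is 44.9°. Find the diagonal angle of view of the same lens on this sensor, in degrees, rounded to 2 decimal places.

From the vertical AOV: f = 12.45 / (2·tan(22.45°)) = 12.45 / 0.82638 ≈ 15.0657 mm.
Sensor diagonal = √(18.53² + 12.45²) = √498.3634 ≈ 22.3241 mm.
Diagonal AOV = 2·arctan(22.3241 / (2 × 15.0657)) = 2·arctan(0.74089) ≈ 73.0689°.

73.07°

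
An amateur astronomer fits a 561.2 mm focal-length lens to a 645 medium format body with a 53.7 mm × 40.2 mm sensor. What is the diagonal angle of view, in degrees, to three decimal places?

Sensor diagonal = √(53.7² + 40.2²) = √4499.7300 ≈ 67.0800 mm.
Angle of view α = 2·arctan(d/2f) with d = 67.0800 mm and f = 561.2 mm.
d/2f = 0.05976; arctan(0.05976) ≈ 3.4202°, so α ≈ 6.8404°.

6.840°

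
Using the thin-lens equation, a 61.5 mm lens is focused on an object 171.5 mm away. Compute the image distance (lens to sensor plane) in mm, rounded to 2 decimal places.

1/dᵢ = 1/f − 1/dₒ = 1/61.5 − 1/171.5 = 0.0104293 mm⁻¹.
dᵢ = 1/0.0104293 ≈ 95.8841 mm.

95.88 mm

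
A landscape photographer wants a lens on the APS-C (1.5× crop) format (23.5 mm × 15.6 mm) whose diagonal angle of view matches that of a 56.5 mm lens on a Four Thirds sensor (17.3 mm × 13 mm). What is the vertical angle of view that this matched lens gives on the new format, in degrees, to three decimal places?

Sensor diagonal = √(17.3² + 13²) = √468.2900 ≈ 21.6400 mm.
Sensor diagonal = √(23.5² + 15.6²) = √795.6100 ≈ 28.2066 mm.
Equal diagonal AOV ⇒ f₂ = f₁ · 28.2066/21.6400 = 56.5 × 1.30344 ≈ 73.6446 mm.
Vertical AOV on the new format = 2·arctan(15.6 / (2 × 73.6446)) = 2·arctan(0.10591) ≈ 12.0918°.

12.092°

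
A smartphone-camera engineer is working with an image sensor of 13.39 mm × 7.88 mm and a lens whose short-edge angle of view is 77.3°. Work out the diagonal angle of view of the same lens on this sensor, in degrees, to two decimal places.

From the short-edge AOV: f = 7.88 / (2·tan(38.65°)) = 7.88 / 1.59944 ≈ 4.9267 mm.
Sensor diagonal = √(13.39² + 7.88²) = √241.3865 ≈ 15.5366 mm.
Diagonal AOV = 2·arctan(15.5366 / (2 × 4.9267)) = 2·arctan(1.57677) ≈ 115.2336°.

115.23°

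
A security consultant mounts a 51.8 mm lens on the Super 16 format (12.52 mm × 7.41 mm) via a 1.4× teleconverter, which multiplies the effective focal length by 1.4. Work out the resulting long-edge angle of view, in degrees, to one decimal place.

9.9°

Effective focal length f = 51.8 × 1.4 = 72.52 mm.
α = 2·arctan(12.52 / (2 × 72.52)) = 2·arctan(0.08632) ≈ 9.8672°.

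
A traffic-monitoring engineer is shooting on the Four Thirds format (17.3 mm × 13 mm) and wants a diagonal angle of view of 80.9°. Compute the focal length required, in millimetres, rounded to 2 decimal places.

Sensor diagonal = √(17.3² + 13²) = √468.2900 ≈ 21.6400 mm.
From α = 2·arctan(d/2f) we get f = d / (2·tan(α/2)).
With d = 21.6400 mm and α/2 = 40.45°, tan(α/2) ≈ 0.85257, so f ≈ 21.6400 / 1.70515 ≈ 12.6910 mm.

12.69 mm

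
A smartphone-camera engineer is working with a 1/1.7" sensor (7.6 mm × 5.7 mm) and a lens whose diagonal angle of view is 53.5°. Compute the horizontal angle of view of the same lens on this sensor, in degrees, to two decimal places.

43.92°

Sensor diagonal = √(7.6² + 5.7²) = √90.2500 ≈ 9.5000 mm.
From the diagonal AOV: f = 9.5000 / (2·tan(26.75°)) = 9.5000 / 1.00808 ≈ 9.4238 mm.
Horizontal AOV = 2·arctan(7.6 / (2 × 9.4238)) = 2·arctan(0.40323) ≈ 43.9219°.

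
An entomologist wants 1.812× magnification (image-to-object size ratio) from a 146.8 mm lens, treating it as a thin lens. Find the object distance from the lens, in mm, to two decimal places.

227.82 mm

With m = dᵢ/dₒ and 1/f = 1/dₒ + 1/dᵢ, substituting dᵢ = m·dₒ gives 1/f = (1 + 1/m)/dₒ, hence dₒ = f·(1 + 1/m).
dₒ = 146.8 × (1 + 1/1.812) = 146.8 × 1.55188 ≈ 227.815 mm.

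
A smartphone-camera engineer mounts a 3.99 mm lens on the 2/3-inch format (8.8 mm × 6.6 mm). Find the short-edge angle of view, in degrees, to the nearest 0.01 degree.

Angle of view α = 2·arctan(h/2f) with h = 6.6 mm and f = 3.99 mm.
h/2f = 0.82707; arctan(0.82707) ≈ 39.5931°, so α ≈ 79.1861°.

79.19°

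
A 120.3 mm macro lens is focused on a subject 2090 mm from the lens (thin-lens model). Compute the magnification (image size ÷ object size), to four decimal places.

0.0611×

Thin lens: 1/f = 1/dₒ + 1/dᵢ → 1/dᵢ = 1/120.3 − 1/2090 = 0.0078341 mm⁻¹, so dᵢ ≈ 127.6474 mm.
Magnification m = dᵢ/dₒ = 127.6474/2090 ≈ 0.06108.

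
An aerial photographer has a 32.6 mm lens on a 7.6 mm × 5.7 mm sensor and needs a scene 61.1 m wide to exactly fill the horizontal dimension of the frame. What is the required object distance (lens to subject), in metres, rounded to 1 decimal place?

W: 61.1 m = 61100 mm.
Magnification m = w/W = dᵢ/dₒ; combined with 1/f = 1/dₒ + 1/dᵢ this gives dₒ = f·(1 + W/w).
dₒ = 32.6 mm × (1 + 61100/7.6) = 32.6 × 8040.4737 ≈ 262119.442 mm = 262.119 m.

262.1 m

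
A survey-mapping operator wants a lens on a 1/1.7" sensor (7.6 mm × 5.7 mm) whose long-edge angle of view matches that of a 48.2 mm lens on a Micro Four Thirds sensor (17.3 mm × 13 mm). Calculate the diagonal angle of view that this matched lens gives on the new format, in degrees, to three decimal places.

Equal long-edge AOV ⇒ f₂ = f₁ · 7.6/17.3 = 48.2 × 0.43931 ≈ 21.1746 mm.
Sensor diagonal = √(7.6² + 5.7²) = √90.2500 ≈ 9.5000 mm.
Diagonal AOV on the new format = 2·arctan(9.5000 / (2 × 21.1746)) = 2·arctan(0.22433) ≈ 25.2872°.

25.287°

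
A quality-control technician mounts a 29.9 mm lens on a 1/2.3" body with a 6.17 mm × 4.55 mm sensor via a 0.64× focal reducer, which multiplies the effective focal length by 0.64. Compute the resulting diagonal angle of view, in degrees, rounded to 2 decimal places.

Effective focal length f = 29.9 × 0.64 = 19.136 mm.
Sensor diagonal = √(6.17² + 4.55²) = √58.7714 ≈ 7.6663 mm.
α = 2·arctan(7.666 / (2 × 19.136)) = 2·arctan(0.20031) ≈ 22.6540°.

22.65°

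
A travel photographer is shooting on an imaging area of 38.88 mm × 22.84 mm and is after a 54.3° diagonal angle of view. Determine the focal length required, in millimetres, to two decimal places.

43.96 mm

Sensor diagonal = √(38.88² + 22.84²) = √2033.3200 ≈ 45.0923 mm.
From α = 2·arctan(d/2f) we get f = d / (2·tan(α/2)).
With d = 45.0923 mm and α/2 = 27.15°, tan(α/2) ≈ 0.51283, so f ≈ 45.0923 / 1.02566 ≈ 43.9644 mm.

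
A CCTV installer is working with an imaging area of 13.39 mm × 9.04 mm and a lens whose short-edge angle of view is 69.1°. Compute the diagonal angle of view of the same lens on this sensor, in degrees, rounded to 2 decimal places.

From the short-edge AOV: f = 9.04 / (2·tan(34.55°)) = 9.04 / 1.37713 ≈ 6.5644 mm.
Sensor diagonal = √(13.39² + 9.04²) = √261.0137 ≈ 16.1559 mm.
Diagonal AOV = 2·arctan(16.1559 / (2 × 6.5644)) = 2·arctan(1.23058) ≈ 101.8036°.

101.80°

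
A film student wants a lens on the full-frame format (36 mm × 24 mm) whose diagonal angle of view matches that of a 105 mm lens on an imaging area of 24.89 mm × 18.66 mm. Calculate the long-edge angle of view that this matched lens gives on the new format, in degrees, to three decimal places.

Sensor diagonal = √(24.89² + 18.66²) = √967.7077 ≈ 31.1080 mm.
Sensor diagonal = √(36² + 24²) = √1872.0000 ≈ 43.2666 mm.
Equal diagonal AOV ⇒ f₂ = f₁ · 43.2666/31.1080 = 105 × 1.39085 ≈ 146.0394 mm.
Long-edge AOV on the new format = 2·arctan(36 / (2 × 146.0394)) = 2·arctan(0.12325) ≈ 14.0530°.

14.053°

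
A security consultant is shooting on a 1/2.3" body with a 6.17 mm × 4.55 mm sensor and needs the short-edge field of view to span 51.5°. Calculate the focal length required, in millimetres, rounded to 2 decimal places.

4.72 mm

From α = 2·arctan(h/2f) we get f = h / (2·tan(α/2)).
With h = 4.55 mm and α/2 = 25.75°, tan(α/2) ≈ 0.48234, so f ≈ 4.55 / 0.96469 ≈ 4.7166 mm.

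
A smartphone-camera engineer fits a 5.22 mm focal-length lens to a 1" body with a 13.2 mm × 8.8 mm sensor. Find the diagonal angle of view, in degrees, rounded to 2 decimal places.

113.30°

Sensor diagonal = √(13.2² + 8.8²) = √251.6800 ≈ 15.8644 mm.
Angle of view α = 2·arctan(d/2f) with d = 15.8644 mm and f = 5.22 mm.
d/2f = 1.51958; arctan(1.51958) ≈ 56.6520°, so α ≈ 113.3041°.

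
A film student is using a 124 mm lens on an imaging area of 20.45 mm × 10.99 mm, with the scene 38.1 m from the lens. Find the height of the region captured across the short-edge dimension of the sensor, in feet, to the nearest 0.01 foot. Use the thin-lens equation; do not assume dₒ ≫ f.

dₒ: 38.1 m = 38100 mm.
Similar triangles through the lens centre give W/dₒ = h/dᵢ; with 1/f = 1/dₒ + 1/dᵢ this gives W = h·(dₒ − f)/f.
W = 10.99 mm × (38100 − 124) / 124 = 10.99 × 306.2581 ≈ 3365.776 mm = 3365.776/304.8 ft = 11.0426 ft.

11.04 ft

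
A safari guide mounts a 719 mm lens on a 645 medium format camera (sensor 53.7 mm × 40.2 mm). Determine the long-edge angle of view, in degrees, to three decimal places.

Angle of view α = 2·arctan(w/2f) with w = 53.7 mm and f = 719 mm.
w/2f = 0.03734; arctan(0.03734) ≈ 2.1386°, so α ≈ 4.2773°.

4.277°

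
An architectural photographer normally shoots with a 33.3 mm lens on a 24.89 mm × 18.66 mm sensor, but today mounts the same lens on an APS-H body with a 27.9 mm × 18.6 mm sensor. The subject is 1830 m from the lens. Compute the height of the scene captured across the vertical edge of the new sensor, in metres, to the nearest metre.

1022 m

The focal length stays 33.3 mm; the relevant sensor dimension is now h = 18.6 mm. Object distance dₒ = 1830 m = 1.83e+06 mm.
Thin-lens field height W = h·(dₒ − f)/f = 18.6 × (1.83e+06 − 33.3)/33.3 ≈ 1022143.562 mm = 1022.14 m.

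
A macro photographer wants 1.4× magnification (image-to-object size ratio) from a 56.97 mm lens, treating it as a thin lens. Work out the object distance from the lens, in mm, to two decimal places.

With m = dᵢ/dₒ and 1/f = 1/dₒ + 1/dᵢ, substituting dᵢ = m·dₒ gives 1/f = (1 + 1/m)/dₒ, hence dₒ = f·(1 + 1/m).
dₒ = 56.97 × (1 + 1/1.4) = 56.97 × 1.71429 ≈ 97.663 mm.

97.66 mm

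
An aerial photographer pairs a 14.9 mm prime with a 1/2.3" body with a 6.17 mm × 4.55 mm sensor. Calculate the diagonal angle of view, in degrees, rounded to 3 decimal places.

Sensor diagonal = √(6.17² + 4.55²) = √58.7714 ≈ 7.6663 mm.
Angle of view α = 2·arctan(d/2f) with d = 7.6663 mm and f = 14.9 mm.
d/2f = 0.25726; arctan(0.25726) ≈ 14.4269°, so α ≈ 28.8538°.

28.854°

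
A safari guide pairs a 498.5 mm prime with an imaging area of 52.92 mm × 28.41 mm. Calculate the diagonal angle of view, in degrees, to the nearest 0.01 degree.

6.90°

Sensor diagonal = √(52.92² + 28.41²) = √3607.6545 ≈ 60.0638 mm.
Angle of view α = 2·arctan(d/2f) with d = 60.0638 mm and f = 498.5 mm.
d/2f = 0.06024; arctan(0.06024) ≈ 3.4476°, so α ≈ 6.8952°.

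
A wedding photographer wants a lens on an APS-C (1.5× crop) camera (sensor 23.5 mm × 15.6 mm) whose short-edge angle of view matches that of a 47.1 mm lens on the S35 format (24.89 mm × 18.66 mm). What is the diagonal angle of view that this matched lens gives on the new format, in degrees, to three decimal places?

39.412°

Equal short-edge AOV ⇒ f₂ = f₁ · 15.6/18.66 = 47.1 × 0.83601 ≈ 39.3762 mm.
Sensor diagonal = √(23.5² + 15.6²) = √795.6100 ≈ 28.2066 mm.
Diagonal AOV on the new format = 2·arctan(28.2066 / (2 × 39.3762)) = 2·arctan(0.35817) ≈ 39.4118°.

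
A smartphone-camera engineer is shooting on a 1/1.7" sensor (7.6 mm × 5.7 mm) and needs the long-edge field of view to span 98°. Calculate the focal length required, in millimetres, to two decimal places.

From α = 2·arctan(w/2f) we get f = w / (2·tan(α/2)).
With w = 7.6 mm and α/2 = 49°, tan(α/2) ≈ 1.15037, so f ≈ 7.6 / 2.30074 ≈ 3.3033 mm.

3.30 mm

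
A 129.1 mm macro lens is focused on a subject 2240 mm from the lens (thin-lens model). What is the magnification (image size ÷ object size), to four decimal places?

Thin lens: 1/f = 1/dₒ + 1/dᵢ → 1/dᵢ = 1/129.1 − 1/2240 = 0.0072995 mm⁻¹, so dᵢ ≈ 136.9956 mm.
Magnification m = dᵢ/dₒ = 136.9956/2240 ≈ 0.06116.

0.0612×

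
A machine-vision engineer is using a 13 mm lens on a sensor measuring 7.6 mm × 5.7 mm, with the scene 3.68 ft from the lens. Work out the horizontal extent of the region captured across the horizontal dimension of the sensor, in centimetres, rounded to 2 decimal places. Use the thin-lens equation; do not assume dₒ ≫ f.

dₒ: 3.68 ft × 304.8 mm/ft = 1121.66 mm.
Similar triangles through the lens centre give W/dₒ = w/dᵢ; with 1/f = 1/dₒ + 1/dᵢ this gives W = w·(dₒ − f)/f.
W = 7.6 mm × (1121.66 − 13) / 13 = 7.6 × 85.2818 ≈ 648.142 mm = 64.8142 cm.

64.81 cm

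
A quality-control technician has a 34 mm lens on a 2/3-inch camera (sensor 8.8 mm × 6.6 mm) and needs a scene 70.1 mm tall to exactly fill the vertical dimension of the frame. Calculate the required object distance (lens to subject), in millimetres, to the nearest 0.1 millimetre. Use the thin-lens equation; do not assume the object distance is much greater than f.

Magnification m = h/W = dᵢ/dₒ; combined with 1/f = 1/dₒ + 1/dᵢ this gives dₒ = f·(1 + W/h).
dₒ = 34 mm × (1 + 70.1/6.6) = 34 × 11.6212 ≈ 395.121 mm.

395.1 mm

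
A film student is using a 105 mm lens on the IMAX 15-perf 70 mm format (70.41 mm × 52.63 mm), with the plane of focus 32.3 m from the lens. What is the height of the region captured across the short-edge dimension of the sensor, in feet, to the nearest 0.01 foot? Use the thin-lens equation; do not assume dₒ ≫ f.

52.94 ft

dₒ: 32.3 m = 32300 mm.
Similar triangles through the lens centre give W/dₒ = h/dᵢ; with 1/f = 1/dₒ + 1/dᵢ this gives W = h·(dₒ − f)/f.
W = 52.63 mm × (32300 − 105) / 105 = 52.63 × 306.6190 ≈ 16137.360 mm = 16137.360/304.8 ft = 52.9441 ft.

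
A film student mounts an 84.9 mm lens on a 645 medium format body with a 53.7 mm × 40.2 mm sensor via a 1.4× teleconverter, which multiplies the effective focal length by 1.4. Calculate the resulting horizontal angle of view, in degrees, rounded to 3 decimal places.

Effective focal length f = 84.9 × 1.4 = 118.86 mm.
α = 2·arctan(53.7 / (2 × 118.86)) = 2·arctan(0.22590) ≈ 25.4585°.

25.458°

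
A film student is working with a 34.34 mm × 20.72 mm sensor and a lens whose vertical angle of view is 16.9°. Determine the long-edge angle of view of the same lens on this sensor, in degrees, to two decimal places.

27.66°

From the vertical AOV: f = 20.72 / (2·tan(8.45°)) = 20.72 / 0.29712 ≈ 69.7366 mm.
Long-edge AOV = 2·arctan(34.34 / (2 × 69.7366)) = 2·arctan(0.24621) ≈ 27.6636°.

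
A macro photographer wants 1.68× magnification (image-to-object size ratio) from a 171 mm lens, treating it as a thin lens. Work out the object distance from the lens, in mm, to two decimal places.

272.79 mm

With m = dᵢ/dₒ and 1/f = 1/dₒ + 1/dᵢ, substituting dᵢ = m·dₒ gives 1/f = (1 + 1/m)/dₒ, hence dₒ = f·(1 + 1/m).
dₒ = 171 × (1 + 1/1.68) = 171 × 1.59524 ≈ 272.786 mm.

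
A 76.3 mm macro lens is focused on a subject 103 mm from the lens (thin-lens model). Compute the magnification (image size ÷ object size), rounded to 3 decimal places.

Thin lens: 1/f = 1/dₒ + 1/dᵢ → 1/dᵢ = 1/76.3 − 1/103 = 0.0033974 mm⁻¹, so dᵢ ≈ 294.3408 mm.
Magnification m = dᵢ/dₒ = 294.3408/103 ≈ 2.85768.

2.858×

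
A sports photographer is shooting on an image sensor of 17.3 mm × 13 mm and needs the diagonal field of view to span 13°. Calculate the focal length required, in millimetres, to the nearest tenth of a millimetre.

95.0 mm

Sensor diagonal = √(17.3² + 13²) = √468.2900 ≈ 21.6400 mm.
From α = 2·arctan(d/2f) we get f = d / (2·tan(α/2)).
With d = 21.6400 mm and α/2 = 6.5°, tan(α/2) ≈ 0.11394, so f ≈ 21.6400 / 0.22787 ≈ 94.9660 mm.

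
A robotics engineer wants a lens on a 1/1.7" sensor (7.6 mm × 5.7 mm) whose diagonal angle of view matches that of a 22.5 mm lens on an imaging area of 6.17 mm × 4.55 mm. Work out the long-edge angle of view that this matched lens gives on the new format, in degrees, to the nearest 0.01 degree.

15.52°

Sensor diagonal = √(6.17² + 4.55²) = √58.7714 ≈ 7.6663 mm.
Sensor diagonal = √(7.6² + 5.7²) = √90.2500 ≈ 9.5000 mm.
Equal diagonal AOV ⇒ f₂ = f₁ · 9.5000/7.6663 = 22.5 × 1.23920 ≈ 27.8819 mm.
Long-edge AOV on the new format = 2·arctan(7.6 / (2 × 27.8819)) = 2·arctan(0.13629) ≈ 15.5219°.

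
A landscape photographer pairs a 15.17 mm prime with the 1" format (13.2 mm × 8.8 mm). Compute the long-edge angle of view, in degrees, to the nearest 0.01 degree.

Angle of view α = 2·arctan(w/2f) with w = 13.2 mm and f = 15.17 mm.
w/2f = 0.43507; arctan(0.43507) ≈ 23.5124°, so α ≈ 47.0247°.

47.02°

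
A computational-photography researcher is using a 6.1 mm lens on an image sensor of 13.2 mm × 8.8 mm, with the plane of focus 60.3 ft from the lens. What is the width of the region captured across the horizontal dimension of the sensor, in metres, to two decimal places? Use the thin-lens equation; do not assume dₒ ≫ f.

dₒ: 60.3 ft × 304.8 mm/ft = 18379.44 mm.
Similar triangles through the lens centre give W/dₒ = w/dᵢ; with 1/f = 1/dₒ + 1/dᵢ this gives W = w·(dₒ − f)/f.
W = 13.2 mm × (18379.4 − 6.1) / 6.1 = 13.2 × 3012.0229 ≈ 39758.702 mm = 39.7587 m.

39.76 m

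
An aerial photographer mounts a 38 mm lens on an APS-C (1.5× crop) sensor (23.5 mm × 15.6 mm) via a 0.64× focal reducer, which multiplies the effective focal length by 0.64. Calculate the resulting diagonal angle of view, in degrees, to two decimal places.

Effective focal length f = 38 × 0.64 = 24.32 mm.
Sensor diagonal = √(23.5² + 15.6²) = √795.6100 ≈ 28.2066 mm.
α = 2·arctan(28.207 / (2 × 24.32)) = 2·arctan(0.57990) ≈ 60.2193°.

60.22°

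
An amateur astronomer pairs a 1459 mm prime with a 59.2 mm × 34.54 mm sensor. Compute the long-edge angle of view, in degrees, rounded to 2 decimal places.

Angle of view α = 2·arctan(w/2f) with w = 59.2 mm and f = 1459 mm.
w/2f = 0.02029; arctan(0.02029) ≈ 1.1622°, so α ≈ 2.3245°.

2.32°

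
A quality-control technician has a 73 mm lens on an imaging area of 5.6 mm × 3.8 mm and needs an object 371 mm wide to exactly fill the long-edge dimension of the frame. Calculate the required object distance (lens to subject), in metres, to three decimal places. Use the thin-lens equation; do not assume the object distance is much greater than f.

Magnification m = w/W = dᵢ/dₒ; combined with 1/f = 1/dₒ + 1/dᵢ this gives dₒ = f·(1 + W/w).
dₒ = 73 mm × (1 + 371/5.6) = 73 × 67.2500 ≈ 4909.250 mm = 4.90925 m.

4.909 m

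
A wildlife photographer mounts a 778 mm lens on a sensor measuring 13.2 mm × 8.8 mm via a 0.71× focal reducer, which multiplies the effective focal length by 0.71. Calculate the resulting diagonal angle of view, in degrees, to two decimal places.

1.65°

Effective focal length f = 778 × 0.71 = 552.38 mm.
Sensor diagonal = √(13.2² + 8.8²) = √251.6800 ≈ 15.8644 mm.
α = 2·arctan(15.864 / (2 × 552.38)) = 2·arctan(0.01436) ≈ 1.6454°.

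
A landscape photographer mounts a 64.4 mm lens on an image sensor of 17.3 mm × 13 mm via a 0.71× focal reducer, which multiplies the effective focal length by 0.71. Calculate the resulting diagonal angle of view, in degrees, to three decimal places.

26.627°

Effective focal length f = 64.4 × 0.71 = 45.724 mm.
Sensor diagonal = √(17.3² + 13²) = √468.2900 ≈ 21.6400 mm.
α = 2·arctan(21.640 / (2 × 45.724)) = 2·arctan(0.23664) ≈ 26.6268°.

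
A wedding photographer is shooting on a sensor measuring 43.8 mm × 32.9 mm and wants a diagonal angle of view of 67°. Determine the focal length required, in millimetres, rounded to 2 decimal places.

Sensor diagonal = √(43.8² + 32.9²) = √3000.8500 ≈ 54.7800 mm.
From α = 2·arctan(d/2f) we get f = d / (2·tan(α/2)).
With d = 54.7800 mm and α/2 = 33.5°, tan(α/2) ≈ 0.66189, so f ≈ 54.7800 / 1.32377 ≈ 41.3818 mm.

41.38 mm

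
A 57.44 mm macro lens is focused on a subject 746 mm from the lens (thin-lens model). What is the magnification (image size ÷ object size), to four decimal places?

Thin lens: 1/f = 1/dₒ + 1/dᵢ → 1/dᵢ = 1/57.44 − 1/746 = 0.0160690 mm⁻¹, so dᵢ ≈ 62.2317 mm.
Magnification m = dᵢ/dₒ = 62.2317/746 ≈ 0.08342.

0.0834×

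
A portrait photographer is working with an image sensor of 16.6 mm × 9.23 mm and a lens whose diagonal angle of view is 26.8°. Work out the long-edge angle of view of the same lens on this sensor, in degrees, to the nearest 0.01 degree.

23.52°

Sensor diagonal = √(16.6² + 9.23²) = √360.7529 ≈ 18.9935 mm.
From the diagonal AOV: f = 18.9935 / (2·tan(13.4°)) = 18.9935 / 0.47647 ≈ 39.8632 mm.
Long-edge AOV = 2·arctan(16.6 / (2 × 39.8632)) = 2·arctan(0.20821) ≈ 23.5233°.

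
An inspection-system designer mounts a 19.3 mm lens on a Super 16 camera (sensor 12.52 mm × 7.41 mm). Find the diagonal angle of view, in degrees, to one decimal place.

Sensor diagonal = √(12.52² + 7.41²) = √211.6585 ≈ 14.5485 mm.
Angle of view α = 2·arctan(d/2f) with d = 14.5485 mm and f = 19.3 mm.
d/2f = 0.37690; arctan(0.37690) ≈ 20.6516°, so α ≈ 41.3032°.

41.3°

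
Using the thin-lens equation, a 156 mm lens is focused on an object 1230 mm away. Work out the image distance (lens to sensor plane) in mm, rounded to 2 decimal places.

178.66 mm

1/dᵢ = 1/f − 1/dₒ = 1/156 − 1/1230 = 0.0055972 mm⁻¹.
dᵢ = 1/0.0055972 ≈ 178.6592 mm.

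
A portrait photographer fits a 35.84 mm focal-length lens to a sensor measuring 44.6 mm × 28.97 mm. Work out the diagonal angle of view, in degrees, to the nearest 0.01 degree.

Sensor diagonal = √(44.6² + 28.97²) = √2828.4209 ≈ 53.1829 mm.
Angle of view α = 2·arctan(d/2f) with d = 53.1829 mm and f = 35.84 mm.
d/2f = 0.74195; arctan(0.74195) ≈ 36.5735°, so α ≈ 73.1471°.

73.15°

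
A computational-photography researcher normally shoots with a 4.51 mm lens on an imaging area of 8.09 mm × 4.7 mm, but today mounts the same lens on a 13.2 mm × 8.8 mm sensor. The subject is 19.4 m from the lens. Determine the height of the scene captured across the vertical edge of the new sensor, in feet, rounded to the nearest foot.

124 ft

The focal length stays 4.51 mm; the relevant sensor dimension is now h = 8.8 mm. Object distance dₒ = 19.4 m = 19400 mm.
Thin-lens field height W = h·(dₒ − f)/f = 8.8 × (19400 − 4.51)/4.51 ≈ 37844.859 mm = 37844.859/304.8 ft = 124.163 ft.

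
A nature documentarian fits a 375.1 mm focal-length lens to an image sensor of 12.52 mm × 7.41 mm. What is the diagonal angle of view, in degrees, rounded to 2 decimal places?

Sensor diagonal = √(12.52² + 7.41²) = √211.6585 ≈ 14.5485 mm.
Angle of view α = 2·arctan(d/2f) with d = 14.5485 mm and f = 375.1 mm.
d/2f = 0.01939; arctan(0.01939) ≈ 1.1110°, so α ≈ 2.2220°.

2.22°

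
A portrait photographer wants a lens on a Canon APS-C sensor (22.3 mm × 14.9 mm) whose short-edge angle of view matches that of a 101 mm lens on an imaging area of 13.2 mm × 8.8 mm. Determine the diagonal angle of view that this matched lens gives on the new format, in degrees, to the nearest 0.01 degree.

Equal short-edge AOV ⇒ f₂ = f₁ · 14.9/8.8 = 101 × 1.69318 ≈ 171.0114 mm.
Sensor diagonal = √(22.3² + 14.9²) = √719.3000 ≈ 26.8198 mm.
Diagonal AOV on the new format = 2·arctan(26.8198 / (2 × 171.0114)) = 2·arctan(0.07842) ≈ 8.9674°.

8.97°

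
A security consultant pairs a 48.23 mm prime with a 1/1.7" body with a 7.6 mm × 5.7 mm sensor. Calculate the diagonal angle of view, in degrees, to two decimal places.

11.25°

Sensor diagonal = √(7.6² + 5.7²) = √90.2500 ≈ 9.5000 mm.
Angle of view α = 2·arctan(d/2f) with d = 9.5000 mm and f = 48.23 mm.
d/2f = 0.09849; arctan(0.09849) ≈ 5.6247°, so α ≈ 11.2494°.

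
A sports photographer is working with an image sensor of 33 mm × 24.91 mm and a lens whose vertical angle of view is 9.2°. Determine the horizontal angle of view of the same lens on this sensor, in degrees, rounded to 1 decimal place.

12.2°

From the vertical AOV: f = 24.91 / (2·tan(4.6°)) = 24.91 / 0.16092 ≈ 154.8011 mm.
Horizontal AOV = 2·arctan(33 / (2 × 154.8011)) = 2·arctan(0.10659) ≈ 12.1682°.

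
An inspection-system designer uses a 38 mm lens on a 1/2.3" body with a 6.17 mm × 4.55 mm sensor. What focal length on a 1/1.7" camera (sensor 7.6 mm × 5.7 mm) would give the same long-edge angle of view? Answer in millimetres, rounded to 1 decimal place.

Equal angle of view means equal width/f ratio, so f₂ = f₁ · (width₂/width₁) = 38 × 7.6/6.17.
f₂ = 38 × 1.23177 ≈ 46.807 mm.

46.8 mm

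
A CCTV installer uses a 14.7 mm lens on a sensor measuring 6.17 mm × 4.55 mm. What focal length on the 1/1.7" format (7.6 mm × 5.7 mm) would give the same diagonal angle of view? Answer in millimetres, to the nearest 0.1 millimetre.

18.2 mm

Sensor diagonal = √(6.17² + 4.55²) = √58.7714 ≈ 7.6663 mm.
Sensor diagonal = √(7.6² + 5.7²) = √90.2500 ≈ 9.5000 mm.
Equal angle of view means equal diagonal/f ratio, so f₂ = f₁ · (diagonal₂/diagonal₁) = 14.7 × 9.5000/7.6663.
f₂ = 14.7 × 1.23920 ≈ 18.216 mm.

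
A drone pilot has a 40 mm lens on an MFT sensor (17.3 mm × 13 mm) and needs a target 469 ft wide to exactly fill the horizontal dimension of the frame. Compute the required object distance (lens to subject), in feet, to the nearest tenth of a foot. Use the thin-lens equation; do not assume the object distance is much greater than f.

1084.5 ft

W: 469 ft × 304.8 mm/ft = 142951.20 mm.
Magnification m = w/W = dᵢ/dₒ; combined with 1/f = 1/dₒ + 1/dᵢ this gives dₒ = f·(1 + W/w).
dₒ = 40 mm × (1 + 142951/17.3) = 40 × 8264.0749 ≈ 330562.995 mm = 330562.995/304.8 ft = 1084.52 ft.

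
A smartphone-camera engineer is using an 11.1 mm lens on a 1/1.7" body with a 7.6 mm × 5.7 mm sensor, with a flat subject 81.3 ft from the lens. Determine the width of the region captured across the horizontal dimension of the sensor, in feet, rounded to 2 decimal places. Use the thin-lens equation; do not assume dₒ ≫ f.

dₒ: 81.3 ft × 304.8 mm/ft = 24780.24 mm.
Similar triangles through the lens centre give W/dₒ = w/dᵢ; with 1/f = 1/dₒ + 1/dᵢ this gives W = w·(dₒ − f)/f.
W = 7.6 mm × (24780.2 − 11.1) / 11.1 = 7.6 × 2231.4540 ≈ 16959.050 mm = 16959.050/304.8 ft = 55.6399 ft.

55.64 ft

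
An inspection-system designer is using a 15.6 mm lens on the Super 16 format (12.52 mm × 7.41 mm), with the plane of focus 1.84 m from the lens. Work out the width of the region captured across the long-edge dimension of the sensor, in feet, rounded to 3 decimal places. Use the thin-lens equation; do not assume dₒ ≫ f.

dₒ: 1.84 m = 1840 mm.
Similar triangles through the lens centre give W/dₒ = w/dᵢ; with 1/f = 1/dₒ + 1/dᵢ this gives W = w·(dₒ − f)/f.
W = 12.52 mm × (1840 − 15.6) / 15.6 = 12.52 × 116.9487 ≈ 1464.198 mm = 1464.198/304.8 ft = 4.8038 ft.

4.804 ft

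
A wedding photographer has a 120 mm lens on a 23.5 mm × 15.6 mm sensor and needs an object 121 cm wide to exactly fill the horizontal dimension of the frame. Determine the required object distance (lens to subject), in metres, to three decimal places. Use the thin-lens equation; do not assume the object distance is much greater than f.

6.299 m

W: 121 cm = 1210 mm.
Magnification m = w/W = dᵢ/dₒ; combined with 1/f = 1/dₒ + 1/dᵢ this gives dₒ = f·(1 + W/w).
dₒ = 120 mm × (1 + 1210/23.5) = 120 × 52.4894 ≈ 6298.723 mm = 6.29872 m.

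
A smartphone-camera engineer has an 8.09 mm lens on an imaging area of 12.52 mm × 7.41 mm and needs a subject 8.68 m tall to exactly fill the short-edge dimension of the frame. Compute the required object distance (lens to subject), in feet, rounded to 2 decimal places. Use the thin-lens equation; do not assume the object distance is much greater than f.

W: 8.68 m = 8680 mm.
Magnification m = h/W = dᵢ/dₒ; combined with 1/f = 1/dₒ + 1/dᵢ this gives dₒ = f·(1 + W/h).
dₒ = 8.09 mm × (1 + 8680/7.41) = 8.09 × 1172.3900 ≈ 9484.635 mm = 9484.635/304.8 ft = 31.1176 ft.

31.12 ft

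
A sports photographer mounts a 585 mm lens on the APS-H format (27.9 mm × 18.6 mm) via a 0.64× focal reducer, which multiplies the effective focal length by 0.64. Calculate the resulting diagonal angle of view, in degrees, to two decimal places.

Effective focal length f = 585 × 0.64 = 374.4 mm.
Sensor diagonal = √(27.9² + 18.6²) = √1124.3700 ≈ 33.5316 mm.
α = 2·arctan(33.532 / (2 × 374.4)) = 2·arctan(0.04478) ≈ 5.1280°.

5.13°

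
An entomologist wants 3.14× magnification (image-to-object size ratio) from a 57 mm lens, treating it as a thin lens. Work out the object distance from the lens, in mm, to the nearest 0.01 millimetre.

75.15 mm

With m = dᵢ/dₒ and 1/f = 1/dₒ + 1/dᵢ, substituting dᵢ = m·dₒ gives 1/f = (1 + 1/m)/dₒ, hence dₒ = f·(1 + 1/m).
dₒ = 57 × (1 + 1/3.14) = 57 × 1.31847 ≈ 75.153 mm.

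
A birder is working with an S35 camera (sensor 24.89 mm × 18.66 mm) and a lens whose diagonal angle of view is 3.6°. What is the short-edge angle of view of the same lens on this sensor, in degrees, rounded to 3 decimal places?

Sensor diagonal = √(24.89² + 18.66²) = √967.7077 ≈ 31.1080 mm.
From the diagonal AOV: f = 31.1080 / (2·tan(1.8°)) = 31.1080 / 0.06285 ≈ 494.9363 mm.
Short-edge AOV = 2·arctan(18.66 / (2 × 494.9363)) = 2·arctan(0.01885) ≈ 2.1599°.

2.160°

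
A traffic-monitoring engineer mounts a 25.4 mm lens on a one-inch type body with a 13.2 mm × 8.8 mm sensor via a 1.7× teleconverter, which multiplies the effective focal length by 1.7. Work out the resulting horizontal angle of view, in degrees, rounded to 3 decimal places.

Effective focal length f = 25.4 × 1.7 = 43.18 mm.
α = 2·arctan(13.2 / (2 × 43.18)) = 2·arctan(0.15285) ≈ 17.3806°.

17.381°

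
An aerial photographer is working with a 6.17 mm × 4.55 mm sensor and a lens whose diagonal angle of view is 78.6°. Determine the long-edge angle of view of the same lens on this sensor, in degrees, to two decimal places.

66.75°

Sensor diagonal = √(6.17² + 4.55²) = √58.7714 ≈ 7.6663 mm.
From the diagonal AOV: f = 7.6663 / (2·tan(39.3°)) = 7.6663 / 1.63698 ≈ 4.6832 mm.
Long-edge AOV = 2·arctan(6.17 / (2 × 4.6832)) = 2·arctan(0.65874) ≈ 66.7492°.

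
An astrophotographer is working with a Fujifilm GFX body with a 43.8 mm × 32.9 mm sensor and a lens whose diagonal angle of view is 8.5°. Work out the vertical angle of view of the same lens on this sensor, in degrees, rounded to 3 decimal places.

Sensor diagonal = √(43.8² + 32.9²) = √3000.8500 ≈ 54.7800 mm.
From the diagonal AOV: f = 54.7800 / (2·tan(4.25°)) = 54.7800 / 0.14863 ≈ 368.5771 mm.
Vertical AOV = 2·arctan(32.9 / (2 × 368.5771)) = 2·arctan(0.04463) ≈ 5.1110°.

5.111°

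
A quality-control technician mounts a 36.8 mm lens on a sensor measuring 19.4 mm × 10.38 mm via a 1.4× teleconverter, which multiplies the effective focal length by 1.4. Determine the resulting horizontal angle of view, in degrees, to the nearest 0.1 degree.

21.3°

Effective focal length f = 36.8 × 1.4 = 51.52 mm.
α = 2·arctan(19.4 / (2 × 51.52)) = 2·arctan(0.18828) ≈ 21.3252°.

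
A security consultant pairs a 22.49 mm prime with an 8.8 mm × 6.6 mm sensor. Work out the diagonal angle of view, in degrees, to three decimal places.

27.484°

Sensor diagonal = √(8.8² + 6.6²) = √121.0000 ≈ 11.0000 mm.
Angle of view α = 2·arctan(d/2f) with d = 11.0000 mm and f = 22.49 mm.
d/2f = 0.24455; arctan(0.24455) ≈ 13.7421°, so α ≈ 27.4843°.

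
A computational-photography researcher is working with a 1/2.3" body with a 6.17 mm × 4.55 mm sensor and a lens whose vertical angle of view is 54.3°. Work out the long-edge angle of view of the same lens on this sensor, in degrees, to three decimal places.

From the vertical AOV: f = 4.55 / (2·tan(27.15°)) = 4.55 / 1.02566 ≈ 4.4362 mm.
Long-edge AOV = 2·arctan(6.17 / (2 × 4.4362)) = 2·arctan(0.69542) ≈ 69.6308°.

69.631°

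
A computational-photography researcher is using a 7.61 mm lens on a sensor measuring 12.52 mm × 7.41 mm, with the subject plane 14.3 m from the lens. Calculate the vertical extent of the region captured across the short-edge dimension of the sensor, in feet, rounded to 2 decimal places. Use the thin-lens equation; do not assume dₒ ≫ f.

45.66 ft

dₒ: 14.3 m = 14300 mm.
Similar triangles through the lens centre give W/dₒ = h/dᵢ; with 1/f = 1/dₒ + 1/dᵢ this gives W = h·(dₒ − f)/f.
W = 7.41 mm × (14300 − 7.61) / 7.61 = 7.41 × 1878.1064 ≈ 13916.769 mm = 13916.769/304.8 ft = 45.6587 ft.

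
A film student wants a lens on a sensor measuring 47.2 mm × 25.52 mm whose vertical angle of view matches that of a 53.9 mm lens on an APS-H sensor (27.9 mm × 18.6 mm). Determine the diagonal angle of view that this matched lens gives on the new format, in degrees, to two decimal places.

39.88°

Equal vertical AOV ⇒ f₂ = f₁ · 25.52/18.6 = 53.9 × 1.37204 ≈ 73.9531 mm.
Sensor diagonal = √(47.2² + 25.52²) = √2879.1104 ≈ 53.6573 mm.
Diagonal AOV on the new format = 2·arctan(53.6573 / (2 × 73.9531)) = 2·arctan(0.36278) ≈ 39.8795°.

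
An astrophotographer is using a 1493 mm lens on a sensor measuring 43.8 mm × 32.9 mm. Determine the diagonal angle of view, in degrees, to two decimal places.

Sensor diagonal = √(43.8² + 32.9²) = √3000.8500 ≈ 54.7800 mm.
Angle of view α = 2·arctan(d/2f) with d = 54.7800 mm and f = 1493 mm.
d/2f = 0.01835; arctan(0.01835) ≈ 1.0510°, so α ≈ 2.1020°.

2.10°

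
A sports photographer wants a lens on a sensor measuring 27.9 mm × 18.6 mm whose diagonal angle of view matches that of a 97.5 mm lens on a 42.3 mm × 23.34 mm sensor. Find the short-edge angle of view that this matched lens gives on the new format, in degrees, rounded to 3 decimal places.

15.650°

Sensor diagonal = √(42.3² + 23.34²) = √2334.0456 ≈ 48.3120 mm.
Sensor diagonal = √(27.9² + 18.6²) = √1124.3700 ≈ 33.5316 mm.
Equal diagonal AOV ⇒ f₂ = f₁ · 33.5316/48.3120 = 97.5 × 0.69406 ≈ 67.6713 mm.
Short-edge AOV on the new format = 2·arctan(18.6 / (2 × 67.6713)) = 2·arctan(0.13743) ≈ 15.6502°.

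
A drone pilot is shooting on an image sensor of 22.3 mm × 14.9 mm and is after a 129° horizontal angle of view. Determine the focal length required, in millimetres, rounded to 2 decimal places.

5.32 mm

From α = 2·arctan(w/2f) we get f = w / (2·tan(α/2)).
With w = 22.3 mm and α/2 = 64.5°, tan(α/2) ≈ 2.09654, so f ≈ 22.3 / 4.19309 ≈ 5.3183 mm.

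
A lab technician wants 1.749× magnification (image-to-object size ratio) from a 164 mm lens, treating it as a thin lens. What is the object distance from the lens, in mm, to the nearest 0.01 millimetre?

With m = dᵢ/dₒ and 1/f = 1/dₒ + 1/dᵢ, substituting dᵢ = m·dₒ gives 1/f = (1 + 1/m)/dₒ, hence dₒ = f·(1 + 1/m).
dₒ = 164 × (1 + 1/1.749) = 164 × 1.57176 ≈ 257.768 mm.

257.77 mm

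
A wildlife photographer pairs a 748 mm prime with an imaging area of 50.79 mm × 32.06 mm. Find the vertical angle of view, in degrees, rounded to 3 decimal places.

Angle of view α = 2·arctan(h/2f) with h = 32.06 mm and f = 748 mm.
h/2f = 0.02143; arctan(0.02143) ≈ 1.2277°, so α ≈ 2.4554°.

2.455°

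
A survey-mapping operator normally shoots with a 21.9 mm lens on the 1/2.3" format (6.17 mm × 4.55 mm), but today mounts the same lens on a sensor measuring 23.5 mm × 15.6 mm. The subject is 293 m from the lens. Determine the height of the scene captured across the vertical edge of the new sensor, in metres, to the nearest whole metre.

209 m

The focal length stays 21.9 mm; the relevant sensor dimension is now h = 15.6 mm. Object distance dₒ = 293 m = 293000 mm.
Thin-lens field height W = h·(dₒ − f)/f = 15.6 × (293000 − 21.9)/21.9 ≈ 208696.729 mm = 208.697 m.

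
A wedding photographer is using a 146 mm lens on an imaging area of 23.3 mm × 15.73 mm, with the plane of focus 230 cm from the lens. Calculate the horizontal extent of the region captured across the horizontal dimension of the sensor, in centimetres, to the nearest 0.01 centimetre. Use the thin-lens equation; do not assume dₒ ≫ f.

dₒ: 230 cm = 2300 mm.
Similar triangles through the lens centre give W/dₒ = w/dᵢ; with 1/f = 1/dₒ + 1/dᵢ this gives W = w·(dₒ − f)/f.
W = 23.3 mm × (2300 − 146) / 146 = 23.3 × 14.7534 ≈ 343.755 mm = 34.3755 cm.

34.38 cm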